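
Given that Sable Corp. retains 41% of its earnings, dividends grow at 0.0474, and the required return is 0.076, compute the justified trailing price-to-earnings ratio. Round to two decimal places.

21.61

Payout ratio b = 1 − 0.41 = 0.59.
Justified trailing P/E = b(1+g)/(r−g) = 0.59×(1+0.0474)/(0.076−0.0474) = 21.6072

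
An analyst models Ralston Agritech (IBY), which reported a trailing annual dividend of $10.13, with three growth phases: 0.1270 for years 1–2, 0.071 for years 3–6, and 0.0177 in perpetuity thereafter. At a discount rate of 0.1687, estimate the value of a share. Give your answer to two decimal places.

$94.40

Three-stage DDM. Project D₁…D_6; terminal Gordon value at t=6 with g = 0.0177; discount at r = 0.1687.
D_1 = 11.4165
D_2 = 12.8664
D_3 = 13.7799
D_4 = 14.7583
D_5 = 15.8061
D_6 = 16.9284
TV_6 = 17.2280/(0.1687−0.0177) = 114.0927
P₀ = Σ Dₜ/(1+r)ᵗ + TV_6/(1+r)^6 = 94.4004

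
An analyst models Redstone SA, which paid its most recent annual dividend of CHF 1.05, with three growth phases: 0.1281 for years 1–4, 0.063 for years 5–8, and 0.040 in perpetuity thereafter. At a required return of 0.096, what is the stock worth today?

Three-stage DDM. Project D₁…D_8; terminal Gordon value at t=8 with g = 0.04; discount at r = 0.096.
D_1 = 1.1845
D_2 = 1.3362
D_3 = 1.5074
D_4 = 1.7005
D_5 = 1.8076
D_6 = 1.9215
D_7 = 2.0426
D_8 = 2.1713
TV_8 = 2.2581/(0.096−0.04) = 40.3235
P₀ = Σ Dₜ/(1+r)ᵗ + TV_8/(1+r)^8 = 28.2539

CHF 28.25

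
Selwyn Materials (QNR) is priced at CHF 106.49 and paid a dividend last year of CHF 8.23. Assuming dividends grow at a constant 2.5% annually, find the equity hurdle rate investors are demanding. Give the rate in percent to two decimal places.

Rearranging the constant-growth DDM: r = D₁/P₀ + g.
D₁ = 8.23 × (1 + 0.025) = 8.4358.
r = 8.4358 / 106.49 + 0.025 = 0.07922 + 0.025 = 0.10422

10.42%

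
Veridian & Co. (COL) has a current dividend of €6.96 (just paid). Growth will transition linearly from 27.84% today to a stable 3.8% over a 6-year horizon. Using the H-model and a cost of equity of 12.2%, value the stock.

€145.76

H-model: P₀ = D₀[(1+g_L) + H(g_S−g_L)]/(r−g_L), with H = 6/2 = 3.
P₀ = 6.96 × [(1+0.038) + 3×(0.2784−0.038)] / (0.122−0.038)
   = 6.96 × 1.7592 / 0.084 = 145.7623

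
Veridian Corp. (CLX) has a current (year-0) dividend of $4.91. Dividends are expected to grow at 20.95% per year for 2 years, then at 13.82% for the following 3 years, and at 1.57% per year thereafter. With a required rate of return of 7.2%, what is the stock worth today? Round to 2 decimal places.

$167.92

Three-stage DDM. Project D₁…D_5; terminal Gordon value at t=5 with g = 0.0157; discount at r = 0.072.
D_1 = 5.9386
D_2 = 7.1828
D_3 = 8.1755
D_4 = 9.3053
D_5 = 10.5913
TV_5 = 10.7576/(0.072−0.0157) = 191.0760
P₀ = Σ Dₜ/(1+r)ᵗ + TV_5/(1+r)^5 = 167.9223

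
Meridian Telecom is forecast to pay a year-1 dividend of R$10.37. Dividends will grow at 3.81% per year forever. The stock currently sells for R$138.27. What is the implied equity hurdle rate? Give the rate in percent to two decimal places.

11.31%

Rearranging the constant-growth DDM: r = D₁/P₀ + g.
r = 10.3700 / 138.27 + 0.0381 = 0.07500 + 0.0381 = 0.11310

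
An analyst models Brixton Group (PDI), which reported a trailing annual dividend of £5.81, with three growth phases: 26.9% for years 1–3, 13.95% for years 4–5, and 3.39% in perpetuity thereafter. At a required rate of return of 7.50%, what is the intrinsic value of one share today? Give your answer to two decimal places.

£315.52

Three-stage DDM. Project D₁…D_5; terminal Gordon value at t=5 with g = 0.0339; discount at r = 0.075.
D_1 = 7.3729
D_2 = 9.3562
D_3 = 11.8730
D_4 = 13.5293
D_5 = 15.4166
TV_5 = 15.9393/(0.075−0.0339) = 387.8166
P₀ = Σ Dₜ/(1+r)ᵗ + TV_5/(1+r)^5 = 315.5184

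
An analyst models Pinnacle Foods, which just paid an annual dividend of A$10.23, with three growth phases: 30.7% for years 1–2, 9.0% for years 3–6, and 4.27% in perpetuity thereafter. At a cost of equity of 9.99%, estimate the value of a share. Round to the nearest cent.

A$337.06

Three-stage DDM. Project D₁…D_6; terminal Gordon value at t=6 with g = 0.0427; discount at r = 0.0999.
D_1 = 13.3706
D_2 = 17.4754
D_3 = 19.0482
D_4 = 20.7625
D_5 = 22.6311
D_6 = 24.6679
TV_6 = 25.7213/(0.0999−0.0427) = 449.6723
P₀ = Σ Dₜ/(1+r)ᵗ + TV_6/(1+r)^6 = 337.0599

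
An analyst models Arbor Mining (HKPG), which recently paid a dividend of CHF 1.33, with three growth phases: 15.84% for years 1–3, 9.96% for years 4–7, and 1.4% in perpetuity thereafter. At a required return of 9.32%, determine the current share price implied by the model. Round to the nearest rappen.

CHF 31.65

Three-stage DDM. Project D₁…D_7; terminal Gordon value at t=7 with g = 0.014; discount at r = 0.0932.
D_1 = 1.5407
D_2 = 1.7847
D_3 = 2.0674
D_4 = 2.2733
D_5 = 2.4998
D_6 = 2.7487
D_7 = 3.0225
TV_7 = 3.0648/(0.0932−0.014) = 38.6972
P₀ = Σ Dₜ/(1+r)ᵗ + TV_7/(1+r)^7 = 31.6468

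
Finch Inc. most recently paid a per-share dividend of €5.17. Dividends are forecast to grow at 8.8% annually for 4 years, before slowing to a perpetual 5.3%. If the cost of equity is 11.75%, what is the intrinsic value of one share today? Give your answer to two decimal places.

Two-stage DDM. Project D₁…D_4 at 0.088, terminal growth 0.053, discount at r = 0.1175.
D_1 = 5.6250
D_2 = 6.1200
D_3 = 6.6585
D_4 = 7.2445
Terminal value at t=4: TV = D_5/(r−g) = 7.6284/(0.1175−0.053) = 118.2701
P₀ = 5.6250/(1+0.1175)^1 + 6.1200/(1+0.1175)^2 + 6.6585/(1+0.1175)^3 + 7.2445/(1+0.1175)^4 + 118.2701/(1+0.1175)^4 = 95.1884

€95.19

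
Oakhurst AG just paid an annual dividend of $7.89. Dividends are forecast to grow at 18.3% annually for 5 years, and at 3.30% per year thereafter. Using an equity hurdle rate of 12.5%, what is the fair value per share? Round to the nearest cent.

Two-stage DDM. Project D₁…D_5 at 0.183, terminal growth 0.033, discount at r = 0.125.
D_1 = 9.3339
D_2 = 11.0420
D_3 = 13.0626
D_4 = 15.4531
D_5 = 18.2810
Terminal value at t=5: TV = D_6/(r−g) = 18.8843/(0.125−0.033) = 205.2642
P₀ = 9.3339/(1+0.125)^1 + 11.0420/(1+0.125)^2 + 13.0626/(1+0.125)^3 + 15.4531/(1+0.125)^4 + 18.2810/(1+0.125)^5 + 205.2642/(1+0.125)^5 = 159.8946

$159.89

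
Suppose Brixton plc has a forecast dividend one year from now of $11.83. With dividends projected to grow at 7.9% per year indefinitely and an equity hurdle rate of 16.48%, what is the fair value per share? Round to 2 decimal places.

$137.88

Gordon growth model: P₀ = D₁/(r − g), with D₁ = 11.83 given directly.
P₀ = 11.8300 / (0.1648 − 0.079) = 11.8300 / 0.0858 = 137.8788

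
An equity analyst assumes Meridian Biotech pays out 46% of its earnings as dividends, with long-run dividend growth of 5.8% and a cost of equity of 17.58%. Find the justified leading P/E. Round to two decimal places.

Justified leading P/E = b/(r−g) = 0.46/(0.1758−0.058) = 3.9049

3.90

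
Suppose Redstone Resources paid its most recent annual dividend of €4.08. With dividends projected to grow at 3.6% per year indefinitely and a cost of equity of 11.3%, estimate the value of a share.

Gordon growth model: P₀ = D₁/(r − g). D₁ = 4.08 × (1 + 0.036) = 4.2269.
P₀ = 4.2269 / (0.113 − 0.036) = 4.2269 / 0.077 = 54.8945

€54.89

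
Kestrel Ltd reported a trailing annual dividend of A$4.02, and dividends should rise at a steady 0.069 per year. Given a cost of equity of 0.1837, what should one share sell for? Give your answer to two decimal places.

Gordon growth model: P₀ = D₁/(r − g). D₁ = 4.02 × (1 + 0.069) = 4.2974.
P₀ = 4.2974 / (0.1837 − 0.069) = 4.2974 / 0.1147 = 37.4663

A$37.47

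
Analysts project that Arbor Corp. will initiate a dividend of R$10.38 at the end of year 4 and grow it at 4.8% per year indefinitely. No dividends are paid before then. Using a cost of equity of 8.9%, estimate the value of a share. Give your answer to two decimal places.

R$196.03

Deferred-dividend DDM. At t=3 the remaining stream is a growing perpetuity with first payment D_4 = 10.38.
V_3 = D_4/(r−g) = 10.38/(0.089−0.048) = 253.1707
P₀ = V_3/(1+r)^3 = 253.1707/(1+0.089)^3 = 196.0333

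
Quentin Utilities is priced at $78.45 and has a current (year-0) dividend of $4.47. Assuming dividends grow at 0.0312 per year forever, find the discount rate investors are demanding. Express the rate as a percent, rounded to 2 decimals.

9.00%

Rearranging the constant-growth DDM: r = D₁/P₀ + g.
D₁ = 4.47 × (1 + 0.0312) = 4.6095.
r = 4.6095 / 78.45 + 0.0312 = 0.05876 + 0.0312 = 0.08996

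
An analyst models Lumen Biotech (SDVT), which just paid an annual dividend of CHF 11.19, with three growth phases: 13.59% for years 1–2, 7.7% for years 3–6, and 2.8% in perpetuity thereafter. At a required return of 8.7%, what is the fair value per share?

CHF 276.86

Three-stage DDM. Project D₁…D_6; terminal Gordon value at t=6 with g = 0.028; discount at r = 0.087.
D_1 = 12.7107
D_2 = 14.4381
D_3 = 15.5498
D_4 = 16.7472
D_5 = 18.0367
D_6 = 19.4255
TV_6 = 19.9695/(0.087−0.028) = 338.4653
P₀ = Σ Dₜ/(1+r)ᵗ + TV_6/(1+r)^6 = 276.8576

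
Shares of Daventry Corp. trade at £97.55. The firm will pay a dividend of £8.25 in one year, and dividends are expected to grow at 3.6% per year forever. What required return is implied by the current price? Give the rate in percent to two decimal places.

Rearranging the constant-growth DDM: r = D₁/P₀ + g.
r = 8.2500 / 97.55 + 0.036 = 0.08457 + 0.036 = 0.12057

12.06%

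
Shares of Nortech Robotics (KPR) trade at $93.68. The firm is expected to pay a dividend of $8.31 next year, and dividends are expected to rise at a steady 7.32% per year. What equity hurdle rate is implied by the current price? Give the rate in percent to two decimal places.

16.19%

Rearranging the constant-growth DDM: r = D₁/P₀ + g.
r = 8.3100 / 93.68 + 0.0732 = 0.08871 + 0.0732 = 0.16191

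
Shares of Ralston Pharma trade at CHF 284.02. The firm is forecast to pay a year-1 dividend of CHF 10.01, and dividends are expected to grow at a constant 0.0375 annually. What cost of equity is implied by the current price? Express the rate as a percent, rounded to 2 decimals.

7.27%

Rearranging the constant-growth DDM: r = D₁/P₀ + g.
r = 10.0100 / 284.02 + 0.0375 = 0.03524 + 0.0375 = 0.07274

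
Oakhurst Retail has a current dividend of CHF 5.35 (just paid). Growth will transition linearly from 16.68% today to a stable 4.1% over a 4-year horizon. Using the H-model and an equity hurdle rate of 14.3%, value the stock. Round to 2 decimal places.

CHF 67.80

H-model: P₀ = D₀[(1+g_L) + H(g_S−g_L)]/(r−g_L), with H = 4/2 = 2.
P₀ = 5.35 × [(1+0.041) + 2×(0.1668−0.041)] / (0.143−0.041)
   = 5.35 × 1.2926 / 0.102 = 67.7981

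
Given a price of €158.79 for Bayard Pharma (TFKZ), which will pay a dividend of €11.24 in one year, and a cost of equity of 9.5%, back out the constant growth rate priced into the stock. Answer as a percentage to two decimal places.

From P₀ = D₁/(r − g), the implied growth is g = r − D₁/P₀.
g = 0.095 − 11.24/158.79 = 0.095 − 0.07079 = 0.02421

2.42%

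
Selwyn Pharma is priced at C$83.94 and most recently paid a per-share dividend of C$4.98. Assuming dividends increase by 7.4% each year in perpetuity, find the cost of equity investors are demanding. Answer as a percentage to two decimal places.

Rearranging the constant-growth DDM: r = D₁/P₀ + g.
D₁ = 4.98 × (1 + 0.074) = 5.3485.
r = 5.3485 / 83.94 + 0.074 = 0.06372 + 0.074 = 0.13772

13.77%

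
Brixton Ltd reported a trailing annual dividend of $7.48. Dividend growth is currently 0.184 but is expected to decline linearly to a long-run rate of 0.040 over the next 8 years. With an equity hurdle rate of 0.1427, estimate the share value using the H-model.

H-model: P₀ = D₀[(1+g_L) + H(g_S−g_L)]/(r−g_L), with H = 8/2 = 4.
P₀ = 7.48 × [(1+0.04) + 4×(0.184−0.04)] / (0.1427−0.04)
   = 7.48 × 1.6160 / 0.1027 = 117.6989

$117.70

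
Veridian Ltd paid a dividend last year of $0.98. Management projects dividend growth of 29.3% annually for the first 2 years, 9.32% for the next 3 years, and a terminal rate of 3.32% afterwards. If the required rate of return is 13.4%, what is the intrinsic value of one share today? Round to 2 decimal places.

$17.65

Three-stage DDM. Project D₁…D_5; terminal Gordon value at t=5 with g = 0.0332; discount at r = 0.134.
D_1 = 1.2671
D_2 = 1.6384
D_3 = 1.7911
D_4 = 1.9580
D_5 = 2.1405
TV_5 = 2.2116/(0.134−0.0332) = 21.9405
P₀ = Σ Dₜ/(1+r)ᵗ + TV_5/(1+r)^5 = 17.6451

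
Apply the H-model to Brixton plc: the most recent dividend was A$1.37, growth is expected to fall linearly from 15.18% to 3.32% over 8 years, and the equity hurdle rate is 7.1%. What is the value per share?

A$54.64

H-model: P₀ = D₀[(1+g_L) + H(g_S−g_L)]/(r−g_L), with H = 8/2 = 4.
P₀ = 1.37 × [(1+0.0332) + 4×(0.1518−0.0332)] / (0.071−0.0332)
   = 1.37 × 1.5076 / 0.0378 = 54.6405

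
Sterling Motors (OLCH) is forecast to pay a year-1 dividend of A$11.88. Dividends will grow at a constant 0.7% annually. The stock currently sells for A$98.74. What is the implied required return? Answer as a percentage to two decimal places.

Rearranging the constant-growth DDM: r = D₁/P₀ + g.
r = 11.8800 / 98.74 + 0.007 = 0.12032 + 0.007 = 0.12732

12.73%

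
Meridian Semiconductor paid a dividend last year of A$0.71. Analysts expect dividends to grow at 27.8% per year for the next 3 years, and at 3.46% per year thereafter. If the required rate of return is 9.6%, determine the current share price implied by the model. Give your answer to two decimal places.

Two-stage DDM. Project D₁…D_3 at 0.278, terminal growth 0.0346, discount at r = 0.096.
D_1 = 0.9074
D_2 = 1.1596
D_3 = 1.4820
Terminal value at t=3: TV = D_4/(r−g) = 1.5333/(0.096−0.0346) = 24.9721
P₀ = 0.9074/(1+0.096)^1 + 1.1596/(1+0.096)^2 + 1.4820/(1+0.096)^3 + 24.9721/(1+0.096)^3 = 21.8871

A$21.89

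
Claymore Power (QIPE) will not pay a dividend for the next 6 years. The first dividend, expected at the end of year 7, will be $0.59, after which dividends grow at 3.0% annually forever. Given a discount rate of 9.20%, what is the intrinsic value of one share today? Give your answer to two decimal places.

$5.61

Deferred-dividend DDM. At t=6 the remaining stream is a growing perpetuity with first payment D_7 = 0.59.
V_6 = D_7/(r−g) = 0.59/(0.092−0.03) = 9.5161
P₀ = V_6/(1+r)^6 = 9.5161/(1+0.092)^6 = 5.6121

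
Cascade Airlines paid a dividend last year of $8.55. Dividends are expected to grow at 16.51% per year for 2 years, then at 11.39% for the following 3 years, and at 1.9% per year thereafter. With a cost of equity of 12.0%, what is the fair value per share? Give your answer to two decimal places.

$137.43

Three-stage DDM. Project D₁…D_5; terminal Gordon value at t=5 with g = 0.019; discount at r = 0.12.
D_1 = 9.9616
D_2 = 11.6063
D_3 = 12.9282
D_4 = 14.4007
D_5 = 16.0410
TV_5 = 16.3458/(0.12−0.019) = 161.8393
P₀ = Σ Dₜ/(1+r)ᵗ + TV_5/(1+r)^5 = 137.4348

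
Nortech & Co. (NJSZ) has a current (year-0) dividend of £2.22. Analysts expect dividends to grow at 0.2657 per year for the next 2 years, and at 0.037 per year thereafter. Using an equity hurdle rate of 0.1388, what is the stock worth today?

Two-stage DDM. Project D₁…D_2 at 0.2657, terminal growth 0.037, discount at r = 0.1388.
D_1 = 2.8099
D_2 = 3.5564
Terminal value at t=2: TV = D_3/(r−g) = 3.6880/(0.1388−0.037) = 36.2281
P₀ = 2.8099/(1+0.1388)^1 + 3.5564/(1+0.1388)^2 + 36.2281/(1+0.1388)^2 = 33.1448

£33.14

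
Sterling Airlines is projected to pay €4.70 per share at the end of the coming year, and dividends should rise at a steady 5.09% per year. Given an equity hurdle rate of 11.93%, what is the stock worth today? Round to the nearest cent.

€68.71

Gordon growth model: P₀ = D₁/(r − g), with D₁ = 4.70 given directly.
P₀ = 4.7000 / (0.1193 − 0.0509) = 4.7000 / 0.0684 = 68.7135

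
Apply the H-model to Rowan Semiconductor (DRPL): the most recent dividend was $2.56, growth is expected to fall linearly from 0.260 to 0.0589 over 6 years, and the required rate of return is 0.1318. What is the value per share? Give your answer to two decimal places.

$58.37

H-model: P₀ = D₀[(1+g_L) + H(g_S−g_L)]/(r−g_L), with H = 6/2 = 3.
P₀ = 2.56 × [(1+0.0589) + 3×(0.26−0.0589)] / (0.1318−0.0589)
   = 2.56 × 1.6622 / 0.0729 = 58.3708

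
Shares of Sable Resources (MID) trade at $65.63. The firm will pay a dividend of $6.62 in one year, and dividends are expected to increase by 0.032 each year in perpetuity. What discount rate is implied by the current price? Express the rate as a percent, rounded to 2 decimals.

Rearranging the constant-growth DDM: r = D₁/P₀ + g.
r = 6.6200 / 65.63 + 0.032 = 0.10087 + 0.032 = 0.13287

13.29%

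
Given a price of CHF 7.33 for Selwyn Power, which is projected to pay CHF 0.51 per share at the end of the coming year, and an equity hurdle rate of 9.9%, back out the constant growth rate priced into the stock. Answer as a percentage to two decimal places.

2.94%

From P₀ = D₁/(r − g), the implied growth is g = r − D₁/P₀.
g = 0.099 − 0.51/7.33 = 0.099 − 0.06958 = 0.02942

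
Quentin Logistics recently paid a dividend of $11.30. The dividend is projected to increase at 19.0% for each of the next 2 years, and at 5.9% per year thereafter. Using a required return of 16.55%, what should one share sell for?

Two-stage DDM. Project D₁…D_2 at 0.19, terminal growth 0.059, discount at r = 0.1655.
D_1 = 13.4470
D_2 = 16.0019
Terminal value at t=2: TV = D_3/(r−g) = 16.9460/(0.1655−0.059) = 159.1178
P₀ = 13.4470/(1+0.1655)^1 + 16.0019/(1+0.1655)^2 + 159.1178/(1+0.1655)^2 = 140.4546

$140.45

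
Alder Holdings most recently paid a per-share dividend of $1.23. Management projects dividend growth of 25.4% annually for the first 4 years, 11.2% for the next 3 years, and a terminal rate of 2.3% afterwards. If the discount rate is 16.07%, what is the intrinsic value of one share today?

Three-stage DDM. Project D₁…D_7; terminal Gordon value at t=7 with g = 0.023; discount at r = 0.1607.
D_1 = 1.5424
D_2 = 1.9342
D_3 = 2.4255
D_4 = 3.0416
D_5 = 3.3822
D_6 = 3.7610
D_7 = 4.1822
TV_7 = 4.2784/(0.1607−0.023) = 31.0707
P₀ = Σ Dₜ/(1+r)ᵗ + TV_7/(1+r)^7 = 21.5560

$21.56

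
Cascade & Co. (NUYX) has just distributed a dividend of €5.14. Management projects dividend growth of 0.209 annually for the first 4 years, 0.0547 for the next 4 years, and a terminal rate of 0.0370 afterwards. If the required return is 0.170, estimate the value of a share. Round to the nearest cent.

€70.71

Three-stage DDM. Project D₁…D_8; terminal Gordon value at t=8 with g = 0.037; discount at r = 0.17.
D_1 = 6.2143
D_2 = 7.5130
D_3 = 9.0833
D_4 = 10.9817
D_5 = 11.5824
D_6 = 12.2159
D_7 = 12.8841
D_8 = 13.5889
TV_8 = 14.0917/(0.17−0.037) = 105.9525
P₀ = Σ Dₜ/(1+r)ᵗ + TV_8/(1+r)^8 = 70.7127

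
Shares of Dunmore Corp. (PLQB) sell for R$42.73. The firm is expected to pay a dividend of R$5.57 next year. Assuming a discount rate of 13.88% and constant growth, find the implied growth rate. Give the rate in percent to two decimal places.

From P₀ = D₁/(r − g), the implied growth is g = r − D₁/P₀.
g = 0.1388 − 5.57/42.73 = 0.1388 − 0.13035 = 0.00845

0.84%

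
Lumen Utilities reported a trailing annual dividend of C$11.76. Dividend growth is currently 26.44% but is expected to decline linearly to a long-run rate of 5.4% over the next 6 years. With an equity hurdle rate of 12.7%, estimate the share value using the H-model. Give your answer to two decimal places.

H-model: P₀ = D₀[(1+g_L) + H(g_S−g_L)]/(r−g_L), with H = 6/2 = 3.
P₀ = 11.76 × [(1+0.054) + 3×(0.2644−0.054)] / (0.127−0.054)
   = 11.76 × 1.6852 / 0.073 = 271.4788

C$271.48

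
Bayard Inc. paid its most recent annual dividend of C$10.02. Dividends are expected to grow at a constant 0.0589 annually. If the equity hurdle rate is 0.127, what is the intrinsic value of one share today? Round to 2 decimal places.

Gordon growth model: P₀ = D₁/(r − g). D₁ = 10.02 × (1 + 0.0589) = 10.6102.
P₀ = 10.6102 / (0.127 − 0.0589) = 10.6102 / 0.0681 = 155.8029

C$155.80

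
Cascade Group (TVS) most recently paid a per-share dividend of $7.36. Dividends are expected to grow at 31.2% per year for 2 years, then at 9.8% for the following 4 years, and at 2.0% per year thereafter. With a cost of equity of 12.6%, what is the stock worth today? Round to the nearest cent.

$143.05

Three-stage DDM. Project D₁…D_6; terminal Gordon value at t=6 with g = 0.02; discount at r = 0.126.
D_1 = 9.6563
D_2 = 12.6691
D_3 = 13.9107
D_4 = 15.2739
D_5 = 16.7708
D_6 = 18.4143
TV_6 = 18.7826/(0.126−0.02) = 177.1941
P₀ = Σ Dₜ/(1+r)ᵗ + TV_6/(1+r)^6 = 143.0537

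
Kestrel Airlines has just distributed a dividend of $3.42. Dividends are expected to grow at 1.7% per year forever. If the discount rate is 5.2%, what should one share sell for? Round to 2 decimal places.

Gordon growth model: P₀ = D₁/(r − g). D₁ = 3.42 × (1 + 0.017) = 3.4781.
P₀ = 3.4781 / (0.052 − 0.017) = 3.4781 / 0.035 = 99.3754

$99.38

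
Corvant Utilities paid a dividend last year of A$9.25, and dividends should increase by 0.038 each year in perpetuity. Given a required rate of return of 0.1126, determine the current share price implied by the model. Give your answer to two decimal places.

Gordon growth model: P₀ = D₁/(r − g). D₁ = 9.25 × (1 + 0.038) = 9.6015.
P₀ = 9.6015 / (0.1126 − 0.038) = 9.6015 / 0.0746 = 128.7064

A$128.71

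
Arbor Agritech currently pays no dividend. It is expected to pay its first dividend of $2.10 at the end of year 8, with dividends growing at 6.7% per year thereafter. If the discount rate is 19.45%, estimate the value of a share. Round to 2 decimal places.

$4.75

Deferred-dividend DDM. At t=7 the remaining stream is a growing perpetuity with first payment D_8 = 2.10.
V_7 = D_8/(r−g) = 2.10/(0.1945−0.067) = 16.4706
P₀ = V_7/(1+r)^7 = 16.4706/(1+0.1945)^7 = 4.7469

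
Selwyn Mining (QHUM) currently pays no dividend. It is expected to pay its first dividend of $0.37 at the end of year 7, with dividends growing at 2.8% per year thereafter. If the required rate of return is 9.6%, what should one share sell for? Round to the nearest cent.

Deferred-dividend DDM. At t=6 the remaining stream is a growing perpetuity with first payment D_7 = 0.37.
V_6 = D_7/(r−g) = 0.37/(0.096−0.028) = 5.4412
P₀ = V_6/(1+r)^6 = 5.4412/(1+0.096)^6 = 3.1393

$3.14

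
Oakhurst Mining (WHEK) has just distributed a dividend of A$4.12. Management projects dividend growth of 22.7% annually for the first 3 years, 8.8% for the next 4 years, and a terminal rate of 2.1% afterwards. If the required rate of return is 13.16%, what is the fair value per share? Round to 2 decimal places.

A$75.06

Three-stage DDM. Project D₁…D_7; terminal Gordon value at t=7 with g = 0.021; discount at r = 0.1316.
D_1 = 5.0552
D_2 = 6.2028
D_3 = 7.6108
D_4 = 8.2806
D_5 = 9.0093
D_6 = 9.8021
D_7 = 10.6646
TV_7 = 10.8886/(0.1316−0.021) = 98.4503
P₀ = Σ Dₜ/(1+r)ᵗ + TV_7/(1+r)^7 = 75.0607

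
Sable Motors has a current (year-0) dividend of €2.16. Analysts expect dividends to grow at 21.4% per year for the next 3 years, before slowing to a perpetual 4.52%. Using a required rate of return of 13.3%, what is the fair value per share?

€39.08

Two-stage DDM. Project D₁…D_3 at 0.214, terminal growth 0.0452, discount at r = 0.133.
D_1 = 2.6222
D_2 = 3.1834
D_3 = 3.8646
Terminal value at t=3: TV = D_4/(r−g) = 4.0393/(0.133−0.0452) = 46.0060
P₀ = 2.6222/(1+0.133)^1 + 3.1834/(1+0.133)^2 + 3.8646/(1+0.133)^3 + 46.0060/(1+0.133)^3 = 39.0834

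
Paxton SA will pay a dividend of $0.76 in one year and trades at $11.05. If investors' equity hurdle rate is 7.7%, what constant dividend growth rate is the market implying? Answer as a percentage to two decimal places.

From P₀ = D₁/(r − g), the implied growth is g = r − D₁/P₀.
g = 0.077 − 0.76/11.05 = 0.077 − 0.06878 = 0.00822

0.82%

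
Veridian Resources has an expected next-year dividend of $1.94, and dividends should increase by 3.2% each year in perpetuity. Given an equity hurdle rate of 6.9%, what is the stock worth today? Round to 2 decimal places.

$52.43

Gordon growth model: P₀ = D₁/(r − g), with D₁ = 1.94 given directly.
P₀ = 1.9400 / (0.069 − 0.032) = 1.9400 / 0.037 = 52.4324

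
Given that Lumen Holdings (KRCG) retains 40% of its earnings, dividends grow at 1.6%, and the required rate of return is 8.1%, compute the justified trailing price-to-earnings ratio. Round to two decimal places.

9.38

Payout ratio b = 1 − 0.40 = 0.60.
Justified trailing P/E = b(1+g)/(r−g) = 0.60×(1+0.016)/(0.081−0.016) = 9.3785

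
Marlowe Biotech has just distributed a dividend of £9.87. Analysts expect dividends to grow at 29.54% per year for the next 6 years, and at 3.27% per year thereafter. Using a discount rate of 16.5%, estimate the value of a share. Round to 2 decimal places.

£232.88

Two-stage DDM. Project D₁…D_6 at 0.2954, terminal growth 0.0327, discount at r = 0.165.
D_1 = 12.7856
D_2 = 16.5625
D_3 = 21.4550
D_4 = 27.7928
D_5 = 36.0028
D_6 = 46.6381
Terminal value at t=6: TV = D_7/(r−g) = 48.1631/(0.165−0.0327) = 364.0448
P₀ = 12.7856/(1+0.165)^1 + 16.5625/(1+0.165)^2 + 21.4550/(1+0.165)^3 + 27.7928/(1+0.165)^4 + 36.0028/(1+0.165)^5 + 46.6381/(1+0.165)^6 + 364.0448/(1+0.165)^6 = 232.8789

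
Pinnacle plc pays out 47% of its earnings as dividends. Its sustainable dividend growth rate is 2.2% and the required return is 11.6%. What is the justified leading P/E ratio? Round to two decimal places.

Justified leading P/E = b/(r−g) = 0.47/(0.116−0.022) = 5.0000

5.00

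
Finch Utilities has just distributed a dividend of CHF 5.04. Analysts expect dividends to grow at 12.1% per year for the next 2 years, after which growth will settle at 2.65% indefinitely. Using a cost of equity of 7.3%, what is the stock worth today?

Two-stage DDM. Project D₁…D_2 at 0.121, terminal growth 0.0265, discount at r = 0.073.
D_1 = 5.6498
D_2 = 6.3335
Terminal value at t=2: TV = D_3/(r−g) = 6.5013/(0.073−0.0265) = 139.8131
P₀ = 5.6498/(1+0.073)^1 + 6.3335/(1+0.073)^2 + 139.8131/(1+0.073)^2 = 132.2027

CHF 132.20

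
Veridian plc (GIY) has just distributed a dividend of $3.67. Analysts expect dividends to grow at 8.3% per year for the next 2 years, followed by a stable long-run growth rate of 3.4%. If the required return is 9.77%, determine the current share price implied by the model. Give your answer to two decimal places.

Two-stage DDM. Project D₁…D_2 at 0.083, terminal growth 0.034, discount at r = 0.0977.
D_1 = 3.9746
D_2 = 4.3045
Terminal value at t=2: TV = D_3/(r−g) = 4.4509/(0.0977−0.034) = 69.8721
P₀ = 3.9746/(1+0.0977)^1 + 4.3045/(1+0.0977)^2 + 69.8721/(1+0.0977)^2 = 65.1810

$65.18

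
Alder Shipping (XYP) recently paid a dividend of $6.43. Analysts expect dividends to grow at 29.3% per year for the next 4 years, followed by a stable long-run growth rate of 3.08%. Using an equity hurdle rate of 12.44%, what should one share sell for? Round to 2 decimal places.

$160.75

Two-stage DDM. Project D₁…D_4 at 0.293, terminal growth 0.0308, discount at r = 0.1244.
D_1 = 8.3140
D_2 = 10.7500
D_3 = 13.8997
D_4 = 17.9724
Terminal value at t=4: TV = D_5/(r−g) = 18.5259/(0.1244−0.0308) = 197.9264
P₀ = 8.3140/(1+0.1244)^1 + 10.7500/(1+0.1244)^2 + 13.8997/(1+0.1244)^3 + 17.9724/(1+0.1244)^4 + 197.9264/(1+0.1244)^4 = 160.7473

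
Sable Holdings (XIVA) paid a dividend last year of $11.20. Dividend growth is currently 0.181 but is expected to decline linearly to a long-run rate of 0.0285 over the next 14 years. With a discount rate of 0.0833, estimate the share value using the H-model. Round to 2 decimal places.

$428.38

H-model: P₀ = D₀[(1+g_L) + H(g_S−g_L)]/(r−g_L), with H = 14/2 = 7.
P₀ = 11.20 × [(1+0.0285) + 7×(0.181−0.0285)] / (0.0833−0.0285)
   = 11.20 × 2.0960 / 0.0548 = 428.3796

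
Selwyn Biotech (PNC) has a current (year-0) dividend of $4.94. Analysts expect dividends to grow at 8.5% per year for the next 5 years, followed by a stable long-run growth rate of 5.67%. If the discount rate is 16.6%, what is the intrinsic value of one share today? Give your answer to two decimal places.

Two-stage DDM. Project D₁…D_5 at 0.085, terminal growth 0.0567, discount at r = 0.166.
D_1 = 5.3599
D_2 = 5.8155
D_3 = 6.3098
D_4 = 6.8461
D_5 = 7.4281
Terminal value at t=5: TV = D_6/(r−g) = 7.8492/(0.166−0.0567) = 71.8137
P₀ = 5.3599/(1+0.166)^1 + 5.8155/(1+0.166)^2 + 6.3098/(1+0.166)^3 + 6.8461/(1+0.166)^4 + 7.4281/(1+0.166)^5 + 71.8137/(1+0.166)^5 = 53.3258

$53.33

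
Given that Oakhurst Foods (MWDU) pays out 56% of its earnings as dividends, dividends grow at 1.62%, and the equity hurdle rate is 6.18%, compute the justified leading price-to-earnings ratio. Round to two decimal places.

Justified leading P/E = b/(r−g) = 0.56/(0.0618−0.0162) = 12.2807

12.28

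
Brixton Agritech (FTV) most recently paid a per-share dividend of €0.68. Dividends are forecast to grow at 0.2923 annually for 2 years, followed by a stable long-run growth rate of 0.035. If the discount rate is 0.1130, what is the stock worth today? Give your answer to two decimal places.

€13.87

Two-stage DDM. Project D₁…D_2 at 0.2923, terminal growth 0.035, discount at r = 0.113.
D_1 = 0.8788
D_2 = 1.1356
Terminal value at t=2: TV = D_3/(r−g) = 1.1754/(0.113−0.035) = 15.0689
P₀ = 0.8788/(1+0.113)^1 + 1.1356/(1+0.113)^2 + 15.0689/(1+0.113)^2 = 13.8707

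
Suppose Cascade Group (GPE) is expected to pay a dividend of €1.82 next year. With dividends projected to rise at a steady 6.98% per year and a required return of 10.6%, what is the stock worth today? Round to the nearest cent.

€50.28

Gordon growth model: P₀ = D₁/(r − g), with D₁ = 1.82 given directly.
P₀ = 1.8200 / (0.106 − 0.0698) = 1.8200 / 0.0362 = 50.2762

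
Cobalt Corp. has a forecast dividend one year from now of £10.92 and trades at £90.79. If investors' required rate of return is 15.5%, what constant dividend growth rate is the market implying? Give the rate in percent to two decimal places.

From P₀ = D₁/(r − g), the implied growth is g = r − D₁/P₀.
g = 0.155 − 10.92/90.79 = 0.155 − 0.12028 = 0.03472

3.47%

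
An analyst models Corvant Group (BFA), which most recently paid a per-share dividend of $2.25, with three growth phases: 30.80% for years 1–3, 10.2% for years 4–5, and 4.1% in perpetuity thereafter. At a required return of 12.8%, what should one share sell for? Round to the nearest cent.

Three-stage DDM. Project D₁…D_5; terminal Gordon value at t=5 with g = 0.041; discount at r = 0.128.
D_1 = 2.9430
D_2 = 3.8494
D_3 = 5.0351
D_4 = 5.5487
D_5 = 6.1146
TV_5 = 6.3653/(0.128−0.041) = 73.1645
P₀ = Σ Dₜ/(1+r)ᵗ + TV_5/(1+r)^5 = 55.9822

$55.98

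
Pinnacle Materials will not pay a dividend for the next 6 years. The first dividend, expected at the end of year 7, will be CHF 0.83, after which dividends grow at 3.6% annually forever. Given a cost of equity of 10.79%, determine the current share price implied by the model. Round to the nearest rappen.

CHF 6.24

Deferred-dividend DDM. At t=6 the remaining stream is a growing perpetuity with first payment D_7 = 0.83.
V_6 = D_7/(r−g) = 0.83/(0.1079−0.036) = 11.5438
P₀ = V_6/(1+r)^6 = 11.5438/(1+0.1079)^6 = 6.2423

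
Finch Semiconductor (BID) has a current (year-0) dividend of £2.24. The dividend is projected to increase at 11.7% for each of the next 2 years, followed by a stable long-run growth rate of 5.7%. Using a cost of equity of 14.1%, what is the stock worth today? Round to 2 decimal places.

£31.35

Two-stage DDM. Project D₁…D_2 at 0.117, terminal growth 0.057, discount at r = 0.141.
D_1 = 2.5021
D_2 = 2.7948
Terminal value at t=2: TV = D_3/(r−g) = 2.9541/(0.141−0.057) = 35.1682
P₀ = 2.5021/(1+0.141)^1 + 2.7948/(1+0.141)^2 + 35.1682/(1+0.141)^2 = 31.3530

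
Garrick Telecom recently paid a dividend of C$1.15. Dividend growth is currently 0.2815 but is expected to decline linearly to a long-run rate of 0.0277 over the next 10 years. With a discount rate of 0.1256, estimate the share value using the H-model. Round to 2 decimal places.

C$26.98

H-model: P₀ = D₀[(1+g_L) + H(g_S−g_L)]/(r−g_L), with H = 10/2 = 5.
P₀ = 1.15 × [(1+0.0277) + 5×(0.2815−0.0277)] / (0.1256−0.0277)
   = 1.15 × 2.2967 / 0.0979 = 26.9786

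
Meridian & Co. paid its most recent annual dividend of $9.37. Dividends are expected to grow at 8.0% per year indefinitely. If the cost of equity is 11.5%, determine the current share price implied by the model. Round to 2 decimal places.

$289.13

Gordon growth model: P₀ = D₁/(r − g). D₁ = 9.37 × (1 + 0.08) = 10.1196.
P₀ = 10.1196 / (0.115 − 0.08) = 10.1196 / 0.035 = 289.1314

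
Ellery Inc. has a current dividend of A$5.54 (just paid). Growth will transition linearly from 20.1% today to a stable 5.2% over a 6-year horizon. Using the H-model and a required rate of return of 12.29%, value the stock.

A$117.13

H-model: P₀ = D₀[(1+g_L) + H(g_S−g_L)]/(r−g_L), with H = 6/2 = 3.
P₀ = 5.54 × [(1+0.052) + 3×(0.201−0.052)] / (0.1229−0.052)
   = 5.54 × 1.4990 / 0.0709 = 117.1292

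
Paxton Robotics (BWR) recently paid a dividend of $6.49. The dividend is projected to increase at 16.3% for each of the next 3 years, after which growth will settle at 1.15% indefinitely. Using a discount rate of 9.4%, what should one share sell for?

$117.63

Two-stage DDM. Project D₁…D_3 at 0.163, terminal growth 0.0115, discount at r = 0.094.
D_1 = 7.5479
D_2 = 8.7782
D_3 = 10.2090
Terminal value at t=3: TV = D_4/(r−g) = 10.3264/(0.094−0.0115) = 125.1687
P₀ = 7.5479/(1+0.094)^1 + 8.7782/(1+0.094)^2 + 10.2090/(1+0.094)^3 + 125.1687/(1+0.094)^3 = 117.6278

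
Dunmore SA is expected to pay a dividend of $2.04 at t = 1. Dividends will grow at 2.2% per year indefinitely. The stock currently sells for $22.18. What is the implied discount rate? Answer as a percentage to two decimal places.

Rearranging the constant-growth DDM: r = D₁/P₀ + g.
r = 2.0400 / 22.18 + 0.022 = 0.09197 + 0.022 = 0.11397

11.40%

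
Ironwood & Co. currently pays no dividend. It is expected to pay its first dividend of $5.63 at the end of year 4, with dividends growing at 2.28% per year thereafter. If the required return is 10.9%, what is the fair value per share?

$47.89

Deferred-dividend DDM. At t=3 the remaining stream is a growing perpetuity with first payment D_4 = 5.63.
V_3 = D_4/(r−g) = 5.63/(0.109−0.0228) = 65.3132
P₀ = V_3/(1+r)^3 = 65.3132/(1+0.109)^3 = 47.8858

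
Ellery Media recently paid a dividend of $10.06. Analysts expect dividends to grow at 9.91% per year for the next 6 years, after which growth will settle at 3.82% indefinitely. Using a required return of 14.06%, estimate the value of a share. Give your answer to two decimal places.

$134.78

Two-stage DDM. Project D₁…D_6 at 0.0991, terminal growth 0.0382, discount at r = 0.1406.
D_1 = 11.0569
D_2 = 12.1527
D_3 = 13.3570
D_4 = 14.6807
D_5 = 16.1356
D_6 = 17.7346
Terminal value at t=6: TV = D_7/(r−g) = 18.4121/(0.1406−0.0382) = 179.8052
P₀ = 11.0569/(1+0.1406)^1 + 12.1527/(1+0.1406)^2 + 13.3570/(1+0.1406)^3 + 14.6807/(1+0.1406)^4 + 16.1356/(1+0.1406)^5 + 17.7346/(1+0.1406)^6 + 179.8052/(1+0.1406)^6 = 134.7816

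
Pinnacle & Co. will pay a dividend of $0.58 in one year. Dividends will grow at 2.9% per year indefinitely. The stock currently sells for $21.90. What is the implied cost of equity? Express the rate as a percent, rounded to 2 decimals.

5.55%

Rearranging the constant-growth DDM: r = D₁/P₀ + g.
r = 0.5800 / 21.90 + 0.029 = 0.02648 + 0.029 = 0.05548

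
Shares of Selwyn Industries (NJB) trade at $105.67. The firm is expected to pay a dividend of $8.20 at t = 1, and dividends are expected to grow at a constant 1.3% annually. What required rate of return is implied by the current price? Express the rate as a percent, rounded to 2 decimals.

Rearranging the constant-growth DDM: r = D₁/P₀ + g.
r = 8.2000 / 105.67 + 0.013 = 0.07760 + 0.013 = 0.09060

9.06%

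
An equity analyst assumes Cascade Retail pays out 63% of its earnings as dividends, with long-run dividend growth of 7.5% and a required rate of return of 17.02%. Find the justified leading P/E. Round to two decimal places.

6.62

Justified leading P/E = b/(r−g) = 0.63/(0.1702−0.075) = 6.6176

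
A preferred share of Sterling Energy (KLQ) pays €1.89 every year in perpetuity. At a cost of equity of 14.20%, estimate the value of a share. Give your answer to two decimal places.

€13.31

Zero-growth DDM (perpetuity): P₀ = D/r = 1.89 / 0.142 = 13.3099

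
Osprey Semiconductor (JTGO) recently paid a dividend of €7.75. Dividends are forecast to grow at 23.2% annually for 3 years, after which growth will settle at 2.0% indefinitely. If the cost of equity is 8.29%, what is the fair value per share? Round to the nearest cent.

Two-stage DDM. Project D₁…D_3 at 0.232, terminal growth 0.02, discount at r = 0.0829.
D_1 = 9.5480
D_2 = 11.7631
D_3 = 14.4922
Terminal value at t=3: TV = D_4/(r−g) = 14.7820/(0.0829−0.02) = 235.0084
P₀ = 9.5480/(1+0.0829)^1 + 11.7631/(1+0.0829)^2 + 14.4922/(1+0.0829)^3 + 235.0084/(1+0.0829)^3 = 215.3227

€215.32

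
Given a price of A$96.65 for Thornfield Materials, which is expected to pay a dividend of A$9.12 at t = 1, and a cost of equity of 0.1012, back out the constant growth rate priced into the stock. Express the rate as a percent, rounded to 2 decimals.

From P₀ = D₁/(r − g), the implied growth is g = r − D₁/P₀.
g = 0.1012 − 9.12/96.65 = 0.1012 − 0.09436 = 0.00684

0.68%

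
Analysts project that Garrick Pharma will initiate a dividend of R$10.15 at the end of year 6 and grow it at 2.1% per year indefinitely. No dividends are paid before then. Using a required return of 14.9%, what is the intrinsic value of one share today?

R$39.60

Deferred-dividend DDM. At t=5 the remaining stream is a growing perpetuity with first payment D_6 = 10.15.
V_5 = D_6/(r−g) = 10.15/(0.149−0.021) = 79.2969
P₀ = V_5/(1+r)^5 = 79.2969/(1+0.149)^5 = 39.5964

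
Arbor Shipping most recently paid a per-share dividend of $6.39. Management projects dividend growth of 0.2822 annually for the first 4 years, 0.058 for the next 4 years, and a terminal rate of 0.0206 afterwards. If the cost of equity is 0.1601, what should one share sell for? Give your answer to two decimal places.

Three-stage DDM. Project D₁…D_8; terminal Gordon value at t=8 with g = 0.0206; discount at r = 0.1601.
D_1 = 8.1933
D_2 = 10.5054
D_3 = 13.4700
D_4 = 17.2713
D_5 = 18.2730
D_6 = 19.3328
D_7 = 20.4541
D_8 = 21.6405
TV_8 = 22.0863/(0.1601−0.0206) = 158.3244
P₀ = Σ Dₜ/(1+r)ᵗ + TV_8/(1+r)^8 = 111.7474

$111.75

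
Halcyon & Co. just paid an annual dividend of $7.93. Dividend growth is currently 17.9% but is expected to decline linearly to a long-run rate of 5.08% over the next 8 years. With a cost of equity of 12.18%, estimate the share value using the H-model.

$174.64

H-model: P₀ = D₀[(1+g_L) + H(g_S−g_L)]/(r−g_L), with H = 8/2 = 4.
P₀ = 7.93 × [(1+0.0508) + 4×(0.179−0.0508)] / (0.1218−0.0508)
   = 7.93 × 1.5636 / 0.071 = 174.6387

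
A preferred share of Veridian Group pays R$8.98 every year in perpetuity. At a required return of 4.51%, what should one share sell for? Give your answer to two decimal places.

Zero-growth DDM (perpetuity): P₀ = D/r = 8.98 / 0.0451 = 199.1131

R$199.11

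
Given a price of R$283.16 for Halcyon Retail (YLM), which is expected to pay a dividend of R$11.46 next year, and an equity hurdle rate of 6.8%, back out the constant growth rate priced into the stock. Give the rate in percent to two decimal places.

2.75%

From P₀ = D₁/(r − g), the implied growth is g = r − D₁/P₀.
g = 0.068 − 11.46/283.16 = 0.068 − 0.04047 = 0.02753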